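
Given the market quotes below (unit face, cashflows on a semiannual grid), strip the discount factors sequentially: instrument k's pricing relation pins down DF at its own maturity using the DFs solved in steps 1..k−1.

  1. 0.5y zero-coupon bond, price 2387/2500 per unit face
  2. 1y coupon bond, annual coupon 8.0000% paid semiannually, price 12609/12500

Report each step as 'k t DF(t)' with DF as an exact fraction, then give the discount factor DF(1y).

step 1 [0.5y] zero: DF = P = 2387/2500 ≈ 0.954800
step 2 [1y] bond c/2=1/25: DF=(12609/12500 − 1/25·(0.954800))/(1+1/25) = 2333/2500 ≈ 0.933200

1 1/2 2387/2500
2 1 2333/2500
DF(1y) = 2333/2500 ≈ 0.933200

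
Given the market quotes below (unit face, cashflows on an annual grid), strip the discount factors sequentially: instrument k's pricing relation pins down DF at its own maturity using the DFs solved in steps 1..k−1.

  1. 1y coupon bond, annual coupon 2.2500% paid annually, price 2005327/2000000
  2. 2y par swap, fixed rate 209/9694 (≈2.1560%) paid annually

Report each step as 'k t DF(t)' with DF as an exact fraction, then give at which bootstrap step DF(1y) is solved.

1 1 4903/5000
2 2 4791/5000
DF(1y) is solved at step 1

step 1 [1y] bond c/1=9/400: DF=(2005327/2000000 − 9/400·(0))/(1+9/400) = 4903/5000 ≈ 0.980600
step 2 [2y] swap r/1=209/9694: DF=(1 − 209/9694·(0.980600))/(1+209/9694) = 4791/5000 ≈ 0.958200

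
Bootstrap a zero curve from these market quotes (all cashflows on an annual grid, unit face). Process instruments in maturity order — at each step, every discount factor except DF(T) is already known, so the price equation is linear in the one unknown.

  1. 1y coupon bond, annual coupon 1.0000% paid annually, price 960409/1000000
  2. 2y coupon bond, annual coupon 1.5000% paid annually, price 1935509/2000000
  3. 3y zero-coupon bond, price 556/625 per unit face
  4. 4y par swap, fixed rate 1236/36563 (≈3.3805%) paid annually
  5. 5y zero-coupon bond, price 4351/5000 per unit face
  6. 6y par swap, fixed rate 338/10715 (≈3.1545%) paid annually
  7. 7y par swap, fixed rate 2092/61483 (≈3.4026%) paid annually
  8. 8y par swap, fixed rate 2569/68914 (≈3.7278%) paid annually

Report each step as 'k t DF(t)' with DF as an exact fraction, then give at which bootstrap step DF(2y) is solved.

1 1 9509/10000
2 2 4697/5000
3 3 556/625
4 4 2191/2500
5 5 4351/5000
6 6 831/1000
7 7 1977/2500
8 8 7431/10000
DF(2y) is solved at step 2

step 1 [1y] bond c/1=1/100: DF=(960409/1000000 − 1/100·(0))/(1+1/100) = 9509/10000 ≈ 0.950900
step 2 [2y] bond c/1=3/200: DF=(1935509/2000000 − 3/200·(0.950900))/(1+3/200) = 4697/5000 ≈ 0.939400
step 3 [3y] zero: DF = P = 556/625 ≈ 0.889600
step 4 [4y] swap r/1=1236/36563: DF=(1 − 1236/36563·(0.950900+0.939400+0.889600))/(1+1236/36563) = 2191/2500 ≈ 0.876400
step 5 [5y] zero: DF = P = 4351/5000 ≈ 0.870200
step 6 [6y] swap r/1=338/10715: DF=(1 − 338/10715·(0.950900+0.939400+0.889600+0.876400+0.870200))/(1+338/10715) = 831/1000 ≈ 0.831000
step 7 [7y] swap r/1=2092/61483: DF=(1 − 2092/61483·(0.950900+0.939400+0.889600+0.876400+0.870200+0.831000))/(1+2092/61483) = 1977/2500 ≈ 0.790800
step 8 [8y] swap r/1=2569/68914: DF=(1 − 2569/68914·(0.950900+0.939400+0.889600+0.876400+0.870200+0.831000+0.790800))/(1+2569/68914) = 7431/10000 ≈ 0.743100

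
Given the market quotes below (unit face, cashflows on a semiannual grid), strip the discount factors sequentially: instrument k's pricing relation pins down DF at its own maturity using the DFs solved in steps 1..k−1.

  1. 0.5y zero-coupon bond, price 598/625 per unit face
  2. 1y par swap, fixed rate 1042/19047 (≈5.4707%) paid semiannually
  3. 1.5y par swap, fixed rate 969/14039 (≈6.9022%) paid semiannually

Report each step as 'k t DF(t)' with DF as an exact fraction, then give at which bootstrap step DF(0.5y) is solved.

1 1/2 598/625
2 1 9479/10000
3 3/2 9031/10000
DF(0.5y) is solved at step 1

step 1 [0.5y] zero: DF = P = 598/625 ≈ 0.956800
step 2 [1y] swap r/2=521/19047: DF=(1 − 521/19047·(0.956800))/(1+521/19047) = 9479/10000 ≈ 0.947900
step 3 [1.5y] swap r/2=969/28078: DF=(1 − 969/28078·(0.956800+0.947900))/(1+969/28078) = 9031/10000 ≈ 0.903100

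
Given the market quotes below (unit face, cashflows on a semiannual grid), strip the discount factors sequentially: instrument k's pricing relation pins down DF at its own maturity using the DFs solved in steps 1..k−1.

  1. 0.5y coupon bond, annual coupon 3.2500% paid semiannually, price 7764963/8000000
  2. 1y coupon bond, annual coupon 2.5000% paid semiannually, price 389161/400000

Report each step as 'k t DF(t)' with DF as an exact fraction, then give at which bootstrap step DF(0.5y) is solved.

1 1/2 9551/10000
2 1 9491/10000
DF(0.5y) is solved at step 1

step 1 [0.5y] bond c/2=13/800: DF=(7764963/8000000 − 13/800·(0))/(1+13/800) = 9551/10000 ≈ 0.955100
step 2 [1y] bond c/2=1/80: DF=(389161/400000 − 1/80·(0.955100))/(1+1/80) = 9491/10000 ≈ 0.949100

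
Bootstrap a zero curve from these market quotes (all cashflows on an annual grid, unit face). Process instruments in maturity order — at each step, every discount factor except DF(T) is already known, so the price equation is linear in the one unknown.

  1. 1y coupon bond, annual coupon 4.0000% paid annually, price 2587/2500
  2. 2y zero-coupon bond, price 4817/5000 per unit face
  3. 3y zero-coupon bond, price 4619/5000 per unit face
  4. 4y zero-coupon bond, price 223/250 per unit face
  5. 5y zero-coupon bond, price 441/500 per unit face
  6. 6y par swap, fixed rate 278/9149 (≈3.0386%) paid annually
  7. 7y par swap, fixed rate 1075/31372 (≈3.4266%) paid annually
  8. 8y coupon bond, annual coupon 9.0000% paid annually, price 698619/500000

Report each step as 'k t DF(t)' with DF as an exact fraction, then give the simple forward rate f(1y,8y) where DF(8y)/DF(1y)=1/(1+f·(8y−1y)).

step 1 [1y] bond c/1=1/25: DF=(2587/2500 − 1/25·(0))/(1+1/25) = 199/200 ≈ 0.995000
step 2 [2y] zero: DF = P = 4817/5000 ≈ 0.963400
step 3 [3y] zero: DF = P = 4619/5000 ≈ 0.923800
step 4 [4y] zero: DF = P = 223/250 ≈ 0.892000
step 5 [5y] zero: DF = P = 441/500 ≈ 0.882000
step 6 [6y] swap r/1=278/9149: DF=(1 − 278/9149·(0.995000+0.963400+0.923800+0.892000+0.882000))/(1+278/9149) = 2083/2500 ≈ 0.833200
step 7 [7y] swap r/1=1075/31372: DF=(1 − 1075/31372·(0.995000+0.963400+0.923800+0.892000+0.882000+0.833200))/(1+1075/31372) = 157/200 ≈ 0.785000
step 8 [8y] bond c/1=9/100: DF=(698619/500000 − 9/100·(0.995000+0.963400+0.923800+0.892000+0.882000+0.833200+0.785000))/(1+9/100) = 3819/5000 ≈ 0.763800

1 1 199/200
2 2 4817/5000
3 3 4619/5000
4 4 223/250
5 5 441/500
6 6 2083/2500
7 7 157/200
8 8 3819/5000
f(1y,8y) = ((199/200)/(3819/5000) − 1)/(7) = 1156/26733 ≈ 4.3242%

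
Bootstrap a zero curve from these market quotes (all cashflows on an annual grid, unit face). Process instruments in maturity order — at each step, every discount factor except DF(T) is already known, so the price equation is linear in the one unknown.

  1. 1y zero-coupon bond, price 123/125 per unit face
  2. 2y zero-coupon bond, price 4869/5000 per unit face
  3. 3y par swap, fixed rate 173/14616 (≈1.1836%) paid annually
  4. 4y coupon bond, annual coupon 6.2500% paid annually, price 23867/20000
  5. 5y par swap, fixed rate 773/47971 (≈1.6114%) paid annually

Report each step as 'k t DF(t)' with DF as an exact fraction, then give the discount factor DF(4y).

step 1 [1y] zero: DF = P = 123/125 ≈ 0.984000
step 2 [2y] zero: DF = P = 4869/5000 ≈ 0.973800
step 3 [3y] swap r/1=173/14616: DF=(1 − 173/14616·(0.984000+0.973800))/(1+173/14616) = 4827/5000 ≈ 0.965400
step 4 [4y] bond c/1=1/16: DF=(23867/20000 − 1/16·(0.984000+0.973800+0.965400))/(1+1/16) = 1189/1250 ≈ 0.951200
step 5 [5y] swap r/1=773/47971: DF=(1 − 773/47971·(0.984000+0.973800+0.965400+0.951200))/(1+773/47971) = 9227/10000 ≈ 0.922700

1 1 123/125
2 2 4869/5000
3 3 4827/5000
4 4 1189/1250
5 5 9227/10000
DF(4y) = 1189/1250 ≈ 0.951200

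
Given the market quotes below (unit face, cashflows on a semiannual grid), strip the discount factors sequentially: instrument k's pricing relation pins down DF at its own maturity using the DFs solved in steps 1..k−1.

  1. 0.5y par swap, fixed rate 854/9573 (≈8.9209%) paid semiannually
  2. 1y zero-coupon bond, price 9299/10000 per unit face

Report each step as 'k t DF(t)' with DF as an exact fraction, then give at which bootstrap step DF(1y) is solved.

step 1 [0.5y] swap r/2=427/9573: DF=(1 − 427/9573·(0))/(1+427/9573) = 9573/10000 ≈ 0.957300
step 2 [1y] zero: DF = P = 9299/10000 ≈ 0.929900

1 1/2 9573/10000
2 1 9299/10000
DF(1y) is solved at step 2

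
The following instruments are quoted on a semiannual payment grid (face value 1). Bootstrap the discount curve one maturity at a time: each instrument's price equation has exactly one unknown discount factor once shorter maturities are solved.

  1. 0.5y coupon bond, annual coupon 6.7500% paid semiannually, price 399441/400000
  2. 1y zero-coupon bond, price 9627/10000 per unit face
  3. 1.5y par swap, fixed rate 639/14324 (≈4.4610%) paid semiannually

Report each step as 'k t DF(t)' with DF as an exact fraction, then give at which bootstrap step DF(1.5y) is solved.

1 1/2 483/500
2 1 9627/10000
3 3/2 9361/10000
DF(1.5y) is solved at step 3

step 1 [0.5y] bond c/2=27/800: DF=(399441/400000 − 27/800·(0))/(1+27/800) = 483/500 ≈ 0.966000
step 2 [1y] zero: DF = P = 9627/10000 ≈ 0.962700
step 3 [1.5y] swap r/2=639/28648: DF=(1 − 639/28648·(0.966000+0.962700))/(1+639/28648) = 9361/10000 ≈ 0.936100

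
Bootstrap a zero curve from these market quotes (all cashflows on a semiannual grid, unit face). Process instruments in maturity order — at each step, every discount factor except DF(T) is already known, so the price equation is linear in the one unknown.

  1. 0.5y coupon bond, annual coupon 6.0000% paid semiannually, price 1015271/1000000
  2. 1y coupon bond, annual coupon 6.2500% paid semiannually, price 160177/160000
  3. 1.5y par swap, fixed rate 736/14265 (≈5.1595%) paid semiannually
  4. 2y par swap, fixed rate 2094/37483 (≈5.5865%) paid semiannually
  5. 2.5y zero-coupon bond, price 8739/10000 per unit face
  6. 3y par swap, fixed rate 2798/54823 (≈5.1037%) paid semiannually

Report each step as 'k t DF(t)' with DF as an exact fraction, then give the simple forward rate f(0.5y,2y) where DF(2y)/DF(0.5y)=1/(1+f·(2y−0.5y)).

1 1/2 9857/10000
2 1 9409/10000
3 3/2 579/625
4 2 8953/10000
5 5/2 8739/10000
6 3 8601/10000
f(0.5y,2y) = ((9857/10000)/(8953/10000) − 1)/(3/2) = 1808/26859 ≈ 6.7314%

step 1 [0.5y] bond c/2=3/100: DF=(1015271/1000000 − 3/100·(0))/(1+3/100) = 9857/10000 ≈ 0.985700
step 2 [1y] bond c/2=1/32: DF=(160177/160000 − 1/32·(0.985700))/(1+1/32) = 9409/10000 ≈ 0.940900
step 3 [1.5y] swap r/2=368/14265: DF=(1 − 368/14265·(0.985700+0.940900))/(1+368/14265) = 579/625 ≈ 0.926400
step 4 [2y] swap r/2=1047/37483: DF=(1 − 1047/37483·(0.985700+0.940900+0.926400))/(1+1047/37483) = 8953/10000 ≈ 0.895300
step 5 [2.5y] zero: DF = P = 8739/10000 ≈ 0.873900
step 6 [3y] swap r/2=1399/54823: DF=(1 − 1399/54823·(0.985700+0.940900+0.926400+0.895300+0.873900))/(1+1399/54823) = 8601/10000 ≈ 0.860100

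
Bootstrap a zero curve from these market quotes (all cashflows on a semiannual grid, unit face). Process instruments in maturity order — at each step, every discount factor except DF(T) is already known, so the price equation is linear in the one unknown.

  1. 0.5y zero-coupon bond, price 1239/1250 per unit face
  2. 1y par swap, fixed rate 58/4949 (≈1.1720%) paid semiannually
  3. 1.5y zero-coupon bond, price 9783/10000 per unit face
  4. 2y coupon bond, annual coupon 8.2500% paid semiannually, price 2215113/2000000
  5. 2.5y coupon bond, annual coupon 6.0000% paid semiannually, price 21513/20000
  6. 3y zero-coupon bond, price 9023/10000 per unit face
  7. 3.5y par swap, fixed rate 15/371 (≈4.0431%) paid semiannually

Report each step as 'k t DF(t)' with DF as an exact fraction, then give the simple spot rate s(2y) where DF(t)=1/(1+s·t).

step 1 [0.5y] zero: DF = P = 1239/1250 ≈ 0.991200
step 2 [1y] swap r/2=29/4949: DF=(1 − 29/4949·(0.991200))/(1+29/4949) = 2471/2500 ≈ 0.988400
step 3 [1.5y] zero: DF = P = 9783/10000 ≈ 0.978300
step 4 [2y] bond c/2=33/800: DF=(2215113/2000000 − 33/800·(0.991200+0.988400+0.978300))/(1+33/800) = 1893/2000 ≈ 0.946500
step 5 [2.5y] bond c/2=3/100: DF=(21513/20000 − 3/100·(0.991200+0.988400+0.978300+0.946500))/(1+3/100) = 4653/5000 ≈ 0.930600
step 6 [3y] zero: DF = P = 9023/10000 ≈ 0.902300
step 7 [3.5y] swap r/2=15/742: DF=(1 − 15/742·(0.991200+0.988400+0.978300+0.946500+0.930600+0.902300))/(1+15/742) = 1733/2000 ≈ 0.866500

1 1/2 1239/1250
2 1 2471/2500
3 3/2 9783/10000
4 2 1893/2000
5 5/2 4653/5000
6 3 9023/10000
7 7/2 1733/2000
s(2y) = (1/(1893/2000) − 1)/(2) = 107/3786 ≈ 2.8262%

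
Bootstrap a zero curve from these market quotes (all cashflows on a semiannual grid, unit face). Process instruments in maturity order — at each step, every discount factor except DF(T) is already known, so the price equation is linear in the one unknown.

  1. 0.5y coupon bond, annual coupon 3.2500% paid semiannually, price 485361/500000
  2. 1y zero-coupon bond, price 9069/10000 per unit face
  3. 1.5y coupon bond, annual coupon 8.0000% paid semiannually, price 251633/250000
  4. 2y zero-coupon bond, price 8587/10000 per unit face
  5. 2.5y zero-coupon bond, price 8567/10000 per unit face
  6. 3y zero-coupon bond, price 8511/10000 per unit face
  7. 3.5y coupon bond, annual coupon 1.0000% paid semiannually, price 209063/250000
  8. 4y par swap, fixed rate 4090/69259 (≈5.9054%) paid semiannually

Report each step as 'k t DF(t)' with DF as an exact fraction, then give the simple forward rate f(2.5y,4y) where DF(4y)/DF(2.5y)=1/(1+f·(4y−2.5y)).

step 1 [0.5y] bond c/2=13/800: DF=(485361/500000 − 13/800·(0))/(1+13/800) = 597/625 ≈ 0.955200
step 2 [1y] zero: DF = P = 9069/10000 ≈ 0.906900
step 3 [1.5y] bond c/2=1/25: DF=(251633/250000 − 1/25·(0.955200+0.906900))/(1+1/25) = 4481/5000 ≈ 0.896200
step 4 [2y] zero: DF = P = 8587/10000 ≈ 0.858700
step 5 [2.5y] zero: DF = P = 8567/10000 ≈ 0.856700
step 6 [3y] zero: DF = P = 8511/10000 ≈ 0.851100
step 7 [3.5y] bond c/2=1/200: DF=(209063/250000 − 1/200·(0.955200+0.906900+0.896200+0.858700+0.856700+0.851100))/(1+1/200) = 1007/1250 ≈ 0.805600
step 8 [4y] swap r/2=2045/69259: DF=(1 − 2045/69259·(0.955200+0.906900+0.896200+0.858700+0.856700+0.851100+0.805600))/(1+2045/69259) = 1591/2000 ≈ 0.795500

1 1/2 597/625
2 1 9069/10000
3 3/2 4481/5000
4 2 8587/10000
5 5/2 8567/10000
6 3 8511/10000
7 7/2 1007/1250
8 4 1591/2000
f(2.5y,4y) = ((8567/10000)/(1591/2000) − 1)/(3/2) = 408/7955 ≈ 5.1288%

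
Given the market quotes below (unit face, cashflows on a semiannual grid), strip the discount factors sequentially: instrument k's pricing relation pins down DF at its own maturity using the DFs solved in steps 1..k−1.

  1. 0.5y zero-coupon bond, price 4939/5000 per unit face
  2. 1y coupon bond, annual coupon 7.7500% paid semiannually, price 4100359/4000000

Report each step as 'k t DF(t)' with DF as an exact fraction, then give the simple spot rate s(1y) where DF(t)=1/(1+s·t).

step 1 [0.5y] zero: DF = P = 4939/5000 ≈ 0.987800
step 2 [1y] bond c/2=31/800: DF=(4100359/4000000 − 31/800·(0.987800))/(1+31/800) = 19/20 ≈ 0.950000

1 1/2 4939/5000
2 1 19/20
s(1y) = (1/(19/20) − 1)/(1) = 1/19 ≈ 5.2632%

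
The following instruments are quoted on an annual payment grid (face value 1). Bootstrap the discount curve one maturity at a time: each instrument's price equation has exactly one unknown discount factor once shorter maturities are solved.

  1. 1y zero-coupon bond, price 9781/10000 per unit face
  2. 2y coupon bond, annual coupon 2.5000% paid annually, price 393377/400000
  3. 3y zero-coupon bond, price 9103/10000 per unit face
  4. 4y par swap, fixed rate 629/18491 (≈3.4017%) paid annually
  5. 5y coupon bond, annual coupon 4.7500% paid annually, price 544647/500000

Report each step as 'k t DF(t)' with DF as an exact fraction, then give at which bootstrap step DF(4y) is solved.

1 1 9781/10000
2 2 2339/2500
3 3 9103/10000
4 4 4371/5000
5 5 4361/5000
DF(4y) is solved at step 4

step 1 [1y] zero: DF = P = 9781/10000 ≈ 0.978100
step 2 [2y] bond c/1=1/40: DF=(393377/400000 − 1/40·(0.978100))/(1+1/40) = 2339/2500 ≈ 0.935600
step 3 [3y] zero: DF = P = 9103/10000 ≈ 0.910300
step 4 [4y] swap r/1=629/18491: DF=(1 − 629/18491·(0.978100+0.935600+0.910300))/(1+629/18491) = 4371/5000 ≈ 0.874200
step 5 [5y] bond c/1=19/400: DF=(544647/500000 − 19/400·(0.978100+0.935600+0.910300+0.874200))/(1+19/400) = 4361/5000 ≈ 0.872200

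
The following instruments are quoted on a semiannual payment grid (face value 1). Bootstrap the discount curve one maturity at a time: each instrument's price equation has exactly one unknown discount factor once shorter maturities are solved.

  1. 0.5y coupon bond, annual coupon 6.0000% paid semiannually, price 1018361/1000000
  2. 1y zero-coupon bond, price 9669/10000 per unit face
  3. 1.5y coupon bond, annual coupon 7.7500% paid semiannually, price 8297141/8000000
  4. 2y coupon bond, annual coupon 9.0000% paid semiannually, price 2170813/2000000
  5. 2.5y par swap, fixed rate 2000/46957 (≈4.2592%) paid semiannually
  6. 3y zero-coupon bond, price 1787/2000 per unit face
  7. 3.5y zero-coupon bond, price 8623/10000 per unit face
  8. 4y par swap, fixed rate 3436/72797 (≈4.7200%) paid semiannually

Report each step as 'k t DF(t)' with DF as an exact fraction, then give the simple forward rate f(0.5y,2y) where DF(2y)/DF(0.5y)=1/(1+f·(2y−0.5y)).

step 1 [0.5y] bond c/2=3/100: DF=(1018361/1000000 − 3/100·(0))/(1+3/100) = 9887/10000 ≈ 0.988700
step 2 [1y] zero: DF = P = 9669/10000 ≈ 0.966900
step 3 [1.5y] bond c/2=31/800: DF=(8297141/8000000 − 31/800·(0.988700+0.966900))/(1+31/800) = 1851/2000 ≈ 0.925500
step 4 [2y] bond c/2=9/200: DF=(2170813/2000000 − 9/200·(0.988700+0.966900+0.925500))/(1+9/200) = 4573/5000 ≈ 0.914600
step 5 [2.5y] swap r/2=1000/46957: DF=(1 − 1000/46957·(0.988700+0.966900+0.925500+0.914600))/(1+1000/46957) = 9/10 ≈ 0.900000
step 6 [3y] zero: DF = P = 1787/2000 ≈ 0.893500
step 7 [3.5y] zero: DF = P = 8623/10000 ≈ 0.862300
step 8 [4y] swap r/2=1718/72797: DF=(1 − 1718/72797·(0.988700+0.966900+0.925500+0.914600+0.900000+0.893500+0.862300))/(1+1718/72797) = 4141/5000 ≈ 0.828200

1 1/2 9887/10000
2 1 9669/10000
3 3/2 1851/2000
4 2 4573/5000
5 5/2 9/10
6 3 1787/2000
7 7/2 8623/10000
8 4 4141/5000
f(0.5y,2y) = ((9887/10000)/(4573/5000) − 1)/(3/2) = 247/4573 ≈ 5.4013%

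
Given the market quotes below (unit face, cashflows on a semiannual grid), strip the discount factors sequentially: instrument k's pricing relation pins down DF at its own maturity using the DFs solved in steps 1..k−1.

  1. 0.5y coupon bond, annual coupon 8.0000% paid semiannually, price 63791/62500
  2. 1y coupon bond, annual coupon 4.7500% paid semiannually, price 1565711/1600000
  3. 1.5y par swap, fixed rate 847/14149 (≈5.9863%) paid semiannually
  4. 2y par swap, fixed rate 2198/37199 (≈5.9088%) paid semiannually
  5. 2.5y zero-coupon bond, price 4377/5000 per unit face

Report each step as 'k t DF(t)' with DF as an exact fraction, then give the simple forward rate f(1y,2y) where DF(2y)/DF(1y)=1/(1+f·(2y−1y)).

1 1/2 4907/5000
2 1 9331/10000
3 3/2 9153/10000
4 2 8901/10000
5 5/2 4377/5000
f(1y,2y) = ((9331/10000)/(8901/10000) − 1)/(1) = 10/207 ≈ 4.8309%

step 1 [0.5y] bond c/2=1/25: DF=(63791/62500 − 1/25·(0))/(1+1/25) = 4907/5000 ≈ 0.981400
step 2 [1y] bond c/2=19/800: DF=(1565711/1600000 − 19/800·(0.981400))/(1+19/800) = 9331/10000 ≈ 0.933100
step 3 [1.5y] swap r/2=847/28298: DF=(1 − 847/28298·(0.981400+0.933100))/(1+847/28298) = 9153/10000 ≈ 0.915300
step 4 [2y] swap r/2=1099/37199: DF=(1 − 1099/37199·(0.981400+0.933100+0.915300))/(1+1099/37199) = 8901/10000 ≈ 0.890100
step 5 [2.5y] zero: DF = P = 4377/5000 ≈ 0.875400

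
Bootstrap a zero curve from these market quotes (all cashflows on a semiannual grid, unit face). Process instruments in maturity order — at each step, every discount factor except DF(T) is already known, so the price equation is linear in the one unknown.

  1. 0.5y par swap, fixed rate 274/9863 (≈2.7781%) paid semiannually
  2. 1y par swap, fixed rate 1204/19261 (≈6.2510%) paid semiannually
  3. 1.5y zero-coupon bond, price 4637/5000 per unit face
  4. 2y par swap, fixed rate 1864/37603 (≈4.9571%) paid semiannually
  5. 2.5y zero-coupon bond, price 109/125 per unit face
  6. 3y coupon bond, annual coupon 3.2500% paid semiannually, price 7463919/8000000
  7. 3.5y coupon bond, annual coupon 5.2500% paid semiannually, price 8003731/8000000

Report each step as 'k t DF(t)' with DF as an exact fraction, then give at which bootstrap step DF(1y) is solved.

step 1 [0.5y] swap r/2=137/9863: DF=(1 − 137/9863·(0))/(1+137/9863) = 9863/10000 ≈ 0.986300
step 2 [1y] swap r/2=602/19261: DF=(1 − 602/19261·(0.986300))/(1+602/19261) = 4699/5000 ≈ 0.939800
step 3 [1.5y] zero: DF = P = 4637/5000 ≈ 0.927400
step 4 [2y] swap r/2=932/37603: DF=(1 − 932/37603·(0.986300+0.939800+0.927400))/(1+932/37603) = 2267/2500 ≈ 0.906800
step 5 [2.5y] zero: DF = P = 109/125 ≈ 0.872000
step 6 [3y] bond c/2=13/800: DF=(7463919/8000000 − 13/800·(0.986300+0.939800+0.927400+0.906800+0.872000))/(1+13/800) = 211/250 ≈ 0.844000
step 7 [3.5y] bond c/2=21/800: DF=(8003731/8000000 − 21/800·(0.986300+0.939800+0.927400+0.906800+0.872000+0.844000))/(1+21/800) = 2087/2500 ≈ 0.834800

1 1/2 9863/10000
2 1 4699/5000
3 3/2 4637/5000
4 2 2267/2500
5 5/2 109/125
6 3 211/250
7 7/2 2087/2500
DF(1y) is solved at step 2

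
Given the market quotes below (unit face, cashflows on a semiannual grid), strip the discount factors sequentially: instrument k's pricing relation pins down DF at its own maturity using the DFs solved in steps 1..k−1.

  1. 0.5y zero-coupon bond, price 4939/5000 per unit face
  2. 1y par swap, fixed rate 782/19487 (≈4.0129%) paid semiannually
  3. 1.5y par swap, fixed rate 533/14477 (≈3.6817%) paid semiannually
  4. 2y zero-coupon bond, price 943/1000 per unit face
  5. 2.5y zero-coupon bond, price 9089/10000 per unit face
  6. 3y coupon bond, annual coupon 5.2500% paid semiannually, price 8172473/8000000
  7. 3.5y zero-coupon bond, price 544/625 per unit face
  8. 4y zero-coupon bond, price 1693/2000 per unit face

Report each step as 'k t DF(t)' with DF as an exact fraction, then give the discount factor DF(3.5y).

1 1/2 4939/5000
2 1 9609/10000
3 3/2 9467/10000
4 2 943/1000
5 5/2 9089/10000
6 3 437/500
7 7/2 544/625
8 4 1693/2000
DF(3.5y) = 544/625 ≈ 0.870400

step 1 [0.5y] zero: DF = P = 4939/5000 ≈ 0.987800
step 2 [1y] swap r/2=391/19487: DF=(1 − 391/19487·(0.987800))/(1+391/19487) = 9609/10000 ≈ 0.960900
step 3 [1.5y] swap r/2=533/28954: DF=(1 − 533/28954·(0.987800+0.960900))/(1+533/28954) = 9467/10000 ≈ 0.946700
step 4 [2y] zero: DF = P = 943/1000 ≈ 0.943000
step 5 [2.5y] zero: DF = P = 9089/10000 ≈ 0.908900
step 6 [3y] bond c/2=21/800: DF=(8172473/8000000 − 21/800·(0.987800+0.960900+0.946700+0.943000+0.908900))/(1+21/800) = 437/500 ≈ 0.874000
step 7 [3.5y] zero: DF = P = 544/625 ≈ 0.870400
step 8 [4y] zero: DF = P = 1693/2000 ≈ 0.846500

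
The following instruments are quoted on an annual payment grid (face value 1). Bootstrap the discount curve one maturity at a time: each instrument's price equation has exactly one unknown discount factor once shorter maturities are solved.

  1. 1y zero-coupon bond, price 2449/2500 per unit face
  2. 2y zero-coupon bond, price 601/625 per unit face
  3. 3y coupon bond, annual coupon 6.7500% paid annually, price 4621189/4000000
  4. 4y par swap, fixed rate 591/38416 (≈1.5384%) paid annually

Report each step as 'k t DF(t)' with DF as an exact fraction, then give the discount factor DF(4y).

step 1 [1y] zero: DF = P = 2449/2500 ≈ 0.979600
step 2 [2y] zero: DF = P = 601/625 ≈ 0.961600
step 3 [3y] bond c/1=27/400: DF=(4621189/4000000 − 27/400·(0.979600+0.961600))/(1+27/400) = 1919/2000 ≈ 0.959500
step 4 [4y] swap r/1=591/38416: DF=(1 − 591/38416·(0.979600+0.961600+0.959500))/(1+591/38416) = 9409/10000 ≈ 0.940900

1 1 2449/2500
2 2 601/625
3 3 1919/2000
4 4 9409/10000
DF(4y) = 9409/10000 ≈ 0.940900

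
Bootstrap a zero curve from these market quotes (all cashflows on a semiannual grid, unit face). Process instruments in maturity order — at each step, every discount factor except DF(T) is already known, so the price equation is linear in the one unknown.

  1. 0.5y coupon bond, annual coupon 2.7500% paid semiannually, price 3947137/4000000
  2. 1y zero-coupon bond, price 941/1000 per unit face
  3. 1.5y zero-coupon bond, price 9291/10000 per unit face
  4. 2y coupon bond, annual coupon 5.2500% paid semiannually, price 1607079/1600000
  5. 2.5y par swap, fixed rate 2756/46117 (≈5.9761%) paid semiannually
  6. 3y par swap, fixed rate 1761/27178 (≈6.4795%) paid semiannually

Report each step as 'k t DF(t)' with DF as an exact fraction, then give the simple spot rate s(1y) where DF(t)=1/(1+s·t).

step 1 [0.5y] bond c/2=11/800: DF=(3947137/4000000 − 11/800·(0))/(1+11/800) = 4867/5000 ≈ 0.973400
step 2 [1y] zero: DF = P = 941/1000 ≈ 0.941000
step 3 [1.5y] zero: DF = P = 9291/10000 ≈ 0.929100
step 4 [2y] bond c/2=21/800: DF=(1607079/1600000 − 21/800·(0.973400+0.941000+0.929100))/(1+21/800) = 453/500 ≈ 0.906000
step 5 [2.5y] swap r/2=1378/46117: DF=(1 − 1378/46117·(0.973400+0.941000+0.929100+0.906000))/(1+1378/46117) = 4311/5000 ≈ 0.862200
step 6 [3y] swap r/2=1761/54356: DF=(1 − 1761/54356·(0.973400+0.941000+0.929100+0.906000+0.862200))/(1+1761/54356) = 8239/10000 ≈ 0.823900

1 1/2 4867/5000
2 1 941/1000
3 3/2 9291/10000
4 2 453/500
5 5/2 4311/5000
6 3 8239/10000
s(1y) = (1/(941/1000) − 1)/(1) = 59/941 ≈ 6.2699%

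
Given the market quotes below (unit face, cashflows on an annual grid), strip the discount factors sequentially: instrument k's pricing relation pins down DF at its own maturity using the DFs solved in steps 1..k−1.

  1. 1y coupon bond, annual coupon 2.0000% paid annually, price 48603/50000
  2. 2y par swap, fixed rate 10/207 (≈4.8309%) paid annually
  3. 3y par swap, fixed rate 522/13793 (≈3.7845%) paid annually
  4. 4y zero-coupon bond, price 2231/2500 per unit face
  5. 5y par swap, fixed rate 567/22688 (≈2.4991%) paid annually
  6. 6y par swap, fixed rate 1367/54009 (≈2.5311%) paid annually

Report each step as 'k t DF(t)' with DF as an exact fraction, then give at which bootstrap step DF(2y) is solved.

step 1 [1y] bond c/1=1/50: DF=(48603/50000 − 1/50·(0))/(1+1/50) = 953/1000 ≈ 0.953000
step 2 [2y] swap r/1=10/207: DF=(1 − 10/207·(0.953000))/(1+10/207) = 91/100 ≈ 0.910000
step 3 [3y] swap r/1=522/13793: DF=(1 − 522/13793·(0.953000+0.910000))/(1+522/13793) = 2239/2500 ≈ 0.895600
step 4 [4y] zero: DF = P = 2231/2500 ≈ 0.892400
step 5 [5y] swap r/1=567/22688: DF=(1 − 567/22688·(0.953000+0.910000+0.895600+0.892400))/(1+567/22688) = 4433/5000 ≈ 0.886600
step 6 [6y] swap r/1=1367/54009: DF=(1 − 1367/54009·(0.953000+0.910000+0.895600+0.892400+0.886600))/(1+1367/54009) = 8633/10000 ≈ 0.863300

1 1 953/1000
2 2 91/100
3 3 2239/2500
4 4 2231/2500
5 5 4433/5000
6 6 8633/10000
DF(2y) is solved at step 2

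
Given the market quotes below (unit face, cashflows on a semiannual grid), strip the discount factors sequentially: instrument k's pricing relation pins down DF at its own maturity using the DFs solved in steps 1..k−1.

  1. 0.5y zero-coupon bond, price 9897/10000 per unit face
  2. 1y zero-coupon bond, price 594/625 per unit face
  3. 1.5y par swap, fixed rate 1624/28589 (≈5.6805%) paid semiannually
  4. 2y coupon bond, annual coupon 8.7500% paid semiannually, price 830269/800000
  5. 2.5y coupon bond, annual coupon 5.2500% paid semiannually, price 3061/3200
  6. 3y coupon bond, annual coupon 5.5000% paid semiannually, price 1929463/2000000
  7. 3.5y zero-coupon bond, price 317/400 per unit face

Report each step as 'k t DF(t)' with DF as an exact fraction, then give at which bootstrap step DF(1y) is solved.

step 1 [0.5y] zero: DF = P = 9897/10000 ≈ 0.989700
step 2 [1y] zero: DF = P = 594/625 ≈ 0.950400
step 3 [1.5y] swap r/2=812/28589: DF=(1 − 812/28589·(0.989700+0.950400))/(1+812/28589) = 2297/2500 ≈ 0.918800
step 4 [2y] bond c/2=7/160: DF=(830269/800000 − 7/160·(0.989700+0.950400+0.918800))/(1+7/160) = 1749/2000 ≈ 0.874500
step 5 [2.5y] bond c/2=21/800: DF=(3061/3200 − 21/800·(0.989700+0.950400+0.918800+0.874500))/(1+21/800) = 4183/5000 ≈ 0.836600
step 6 [3y] bond c/2=11/400: DF=(1929463/2000000 − 11/400·(0.989700+0.950400+0.918800+0.874500+0.836600))/(1+11/400) = 4083/5000 ≈ 0.816600
step 7 [3.5y] zero: DF = P = 317/400 ≈ 0.792500

1 1/2 9897/10000
2 1 594/625
3 3/2 2297/2500
4 2 1749/2000
5 5/2 4183/5000
6 3 4083/5000
7 7/2 317/400
DF(1y) is solved at step 2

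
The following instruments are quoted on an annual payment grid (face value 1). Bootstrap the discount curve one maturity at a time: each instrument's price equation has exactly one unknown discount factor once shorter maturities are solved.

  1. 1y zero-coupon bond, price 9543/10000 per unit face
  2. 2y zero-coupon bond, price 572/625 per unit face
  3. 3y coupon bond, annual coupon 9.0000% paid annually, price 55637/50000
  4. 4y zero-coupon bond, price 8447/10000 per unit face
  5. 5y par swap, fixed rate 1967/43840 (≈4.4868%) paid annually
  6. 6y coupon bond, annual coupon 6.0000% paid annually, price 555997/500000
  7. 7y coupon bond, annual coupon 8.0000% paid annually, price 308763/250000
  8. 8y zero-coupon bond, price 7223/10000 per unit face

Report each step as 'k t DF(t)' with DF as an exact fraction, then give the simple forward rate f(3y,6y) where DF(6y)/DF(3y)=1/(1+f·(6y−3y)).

step 1 [1y] zero: DF = P = 9543/10000 ≈ 0.954300
step 2 [2y] zero: DF = P = 572/625 ≈ 0.915200
step 3 [3y] bond c/1=9/100: DF=(55637/50000 − 9/100·(0.954300+0.915200))/(1+9/100) = 1733/2000 ≈ 0.866500
step 4 [4y] zero: DF = P = 8447/10000 ≈ 0.844700
step 5 [5y] swap r/1=1967/43840: DF=(1 − 1967/43840·(0.954300+0.915200+0.866500+0.844700))/(1+1967/43840) = 8033/10000 ≈ 0.803300
step 6 [6y] bond c/1=3/50: DF=(555997/500000 − 3/50·(0.954300+0.915200+0.866500+0.844700+0.803300))/(1+3/50) = 8009/10000 ≈ 0.800900
step 7 [7y] bond c/1=2/25: DF=(308763/250000 − 2/25·(0.954300+0.915200+0.866500+0.844700+0.803300+0.800900))/(1+2/25) = 1519/2000 ≈ 0.759500
step 8 [8y] zero: DF = P = 7223/10000 ≈ 0.722300

1 1 9543/10000
2 2 572/625
3 3 1733/2000
4 4 8447/10000
5 5 8033/10000
6 6 8009/10000
7 7 1519/2000
8 8 7223/10000
f(3y,6y) = ((1733/2000)/(8009/10000) − 1)/(3) = 656/24027 ≈ 2.7303%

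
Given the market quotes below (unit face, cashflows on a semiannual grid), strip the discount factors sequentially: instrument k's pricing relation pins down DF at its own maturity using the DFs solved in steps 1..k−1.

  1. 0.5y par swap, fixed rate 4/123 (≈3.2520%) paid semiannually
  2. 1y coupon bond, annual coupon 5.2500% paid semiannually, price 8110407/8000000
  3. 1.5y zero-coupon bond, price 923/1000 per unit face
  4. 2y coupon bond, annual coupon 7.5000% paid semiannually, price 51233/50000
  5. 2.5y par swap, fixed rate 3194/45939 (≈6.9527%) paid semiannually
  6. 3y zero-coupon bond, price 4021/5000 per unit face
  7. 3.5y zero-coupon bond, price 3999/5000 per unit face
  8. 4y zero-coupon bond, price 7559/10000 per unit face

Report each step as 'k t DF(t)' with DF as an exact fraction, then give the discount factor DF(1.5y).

step 1 [0.5y] swap r/2=2/123: DF=(1 − 2/123·(0))/(1+2/123) = 123/125 ≈ 0.984000
step 2 [1y] bond c/2=21/800: DF=(8110407/8000000 − 21/800·(0.984000))/(1+21/800) = 9627/10000 ≈ 0.962700
step 3 [1.5y] zero: DF = P = 923/1000 ≈ 0.923000
step 4 [2y] bond c/2=3/80: DF=(51233/50000 − 3/80·(0.984000+0.962700+0.923000))/(1+3/80) = 8839/10000 ≈ 0.883900
step 5 [2.5y] swap r/2=1597/45939: DF=(1 − 1597/45939·(0.984000+0.962700+0.923000+0.883900))/(1+1597/45939) = 8403/10000 ≈ 0.840300
step 6 [3y] zero: DF = P = 4021/5000 ≈ 0.804200
step 7 [3.5y] zero: DF = P = 3999/5000 ≈ 0.799800
step 8 [4y] zero: DF = P = 7559/10000 ≈ 0.755900

1 1/2 123/125
2 1 9627/10000
3 3/2 923/1000
4 2 8839/10000
5 5/2 8403/10000
6 3 4021/5000
7 7/2 3999/5000
8 4 7559/10000
DF(1.5y) = 923/1000 ≈ 0.923000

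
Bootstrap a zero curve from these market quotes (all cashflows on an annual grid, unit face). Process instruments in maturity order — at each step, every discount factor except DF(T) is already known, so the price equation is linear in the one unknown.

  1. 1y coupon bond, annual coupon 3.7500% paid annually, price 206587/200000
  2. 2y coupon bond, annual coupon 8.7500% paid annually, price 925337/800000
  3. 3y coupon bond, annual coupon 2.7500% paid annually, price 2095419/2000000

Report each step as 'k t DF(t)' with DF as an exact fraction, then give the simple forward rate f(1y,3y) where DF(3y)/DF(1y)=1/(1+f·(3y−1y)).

1 1 2489/2500
2 2 1967/2000
3 3 9667/10000
f(1y,3y) = ((2489/2500)/(9667/10000) − 1)/(2) = 289/19334 ≈ 1.4948%

step 1 [1y] bond c/1=3/80: DF=(206587/200000 − 3/80·(0))/(1+3/80) = 2489/2500 ≈ 0.995600
step 2 [2y] bond c/1=7/80: DF=(925337/800000 − 7/80·(0.995600))/(1+7/80) = 1967/2000 ≈ 0.983500
step 3 [3y] bond c/1=11/400: DF=(2095419/2000000 − 11/400·(0.995600+0.983500))/(1+11/400) = 9667/10000 ≈ 0.966700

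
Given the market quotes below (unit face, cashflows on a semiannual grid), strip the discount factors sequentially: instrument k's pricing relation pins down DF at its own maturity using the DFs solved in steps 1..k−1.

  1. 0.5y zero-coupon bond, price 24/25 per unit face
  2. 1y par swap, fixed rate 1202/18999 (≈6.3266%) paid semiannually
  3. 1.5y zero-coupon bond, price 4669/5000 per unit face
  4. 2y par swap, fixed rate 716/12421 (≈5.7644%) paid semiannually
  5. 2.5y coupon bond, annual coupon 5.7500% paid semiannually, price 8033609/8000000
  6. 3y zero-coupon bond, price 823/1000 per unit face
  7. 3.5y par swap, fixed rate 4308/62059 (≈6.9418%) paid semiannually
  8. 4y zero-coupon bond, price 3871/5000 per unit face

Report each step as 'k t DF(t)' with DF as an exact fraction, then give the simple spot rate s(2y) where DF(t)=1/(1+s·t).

1 1/2 24/25
2 1 9399/10000
3 3/2 4669/5000
4 2 4463/5000
5 5/2 109/125
6 3 823/1000
7 7/2 3923/5000
8 4 3871/5000
s(2y) = (1/(4463/5000) − 1)/(2) = 537/8926 ≈ 6.0161%

step 1 [0.5y] zero: DF = P = 24/25 ≈ 0.960000
step 2 [1y] swap r/2=601/18999: DF=(1 − 601/18999·(0.960000))/(1+601/18999) = 9399/10000 ≈ 0.939900
step 3 [1.5y] zero: DF = P = 4669/5000 ≈ 0.933800
step 4 [2y] swap r/2=358/12421: DF=(1 − 358/12421·(0.960000+0.939900+0.933800))/(1+358/12421) = 4463/5000 ≈ 0.892600
step 5 [2.5y] bond c/2=23/800: DF=(8033609/8000000 − 23/800·(0.960000+0.939900+0.933800+0.892600))/(1+23/800) = 109/125 ≈ 0.872000
step 6 [3y] zero: DF = P = 823/1000 ≈ 0.823000
step 7 [3.5y] swap r/2=2154/62059: DF=(1 − 2154/62059·(0.960000+0.939900+0.933800+0.892600+0.872000+0.823000))/(1+2154/62059) = 3923/5000 ≈ 0.784600
step 8 [4y] zero: DF = P = 3871/5000 ≈ 0.774200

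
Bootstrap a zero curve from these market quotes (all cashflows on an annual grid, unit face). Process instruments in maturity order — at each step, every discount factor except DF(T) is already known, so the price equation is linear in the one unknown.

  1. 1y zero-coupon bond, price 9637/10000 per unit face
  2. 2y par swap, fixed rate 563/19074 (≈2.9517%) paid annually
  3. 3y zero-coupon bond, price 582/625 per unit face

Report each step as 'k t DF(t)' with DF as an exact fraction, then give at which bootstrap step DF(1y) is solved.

1 1 9637/10000
2 2 9437/10000
3 3 582/625
DF(1y) is solved at step 1

step 1 [1y] zero: DF = P = 9637/10000 ≈ 0.963700
step 2 [2y] swap r/1=563/19074: DF=(1 − 563/19074·(0.963700))/(1+563/19074) = 9437/10000 ≈ 0.943700
step 3 [3y] zero: DF = P = 582/625 ≈ 0.931200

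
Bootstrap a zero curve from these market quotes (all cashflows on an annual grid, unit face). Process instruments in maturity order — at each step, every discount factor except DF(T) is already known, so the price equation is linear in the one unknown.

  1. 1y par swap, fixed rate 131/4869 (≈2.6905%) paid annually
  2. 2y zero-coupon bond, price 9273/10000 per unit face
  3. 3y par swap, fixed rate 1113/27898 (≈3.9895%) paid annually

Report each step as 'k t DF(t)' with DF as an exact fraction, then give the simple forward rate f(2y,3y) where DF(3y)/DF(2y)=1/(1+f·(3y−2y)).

1 1 4869/5000
2 2 9273/10000
3 3 8887/10000
f(2y,3y) = ((9273/10000)/(8887/10000) − 1)/(1) = 386/8887 ≈ 4.3434%

step 1 [1y] swap r/1=131/4869: DF=(1 − 131/4869·(0))/(1+131/4869) = 4869/5000 ≈ 0.973800
step 2 [2y] zero: DF = P = 9273/10000 ≈ 0.927300
step 3 [3y] swap r/1=1113/27898: DF=(1 − 1113/27898·(0.973800+0.927300))/(1+1113/27898) = 8887/10000 ≈ 0.888700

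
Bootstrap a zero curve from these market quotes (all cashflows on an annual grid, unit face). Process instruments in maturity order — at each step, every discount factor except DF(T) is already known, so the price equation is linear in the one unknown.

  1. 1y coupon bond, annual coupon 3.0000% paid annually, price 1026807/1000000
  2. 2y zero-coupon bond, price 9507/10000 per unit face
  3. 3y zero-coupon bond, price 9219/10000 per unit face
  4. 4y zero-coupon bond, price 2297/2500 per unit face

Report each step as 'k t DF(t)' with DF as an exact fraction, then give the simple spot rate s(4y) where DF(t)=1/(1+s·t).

step 1 [1y] bond c/1=3/100: DF=(1026807/1000000 − 3/100·(0))/(1+3/100) = 9969/10000 ≈ 0.996900
step 2 [2y] zero: DF = P = 9507/10000 ≈ 0.950700
step 3 [3y] zero: DF = P = 9219/10000 ≈ 0.921900
step 4 [4y] zero: DF = P = 2297/2500 ≈ 0.918800

1 1 9969/10000
2 2 9507/10000
3 3 9219/10000
4 4 2297/2500
s(4y) = (1/(2297/2500) − 1)/(4) = 203/9188 ≈ 2.2094%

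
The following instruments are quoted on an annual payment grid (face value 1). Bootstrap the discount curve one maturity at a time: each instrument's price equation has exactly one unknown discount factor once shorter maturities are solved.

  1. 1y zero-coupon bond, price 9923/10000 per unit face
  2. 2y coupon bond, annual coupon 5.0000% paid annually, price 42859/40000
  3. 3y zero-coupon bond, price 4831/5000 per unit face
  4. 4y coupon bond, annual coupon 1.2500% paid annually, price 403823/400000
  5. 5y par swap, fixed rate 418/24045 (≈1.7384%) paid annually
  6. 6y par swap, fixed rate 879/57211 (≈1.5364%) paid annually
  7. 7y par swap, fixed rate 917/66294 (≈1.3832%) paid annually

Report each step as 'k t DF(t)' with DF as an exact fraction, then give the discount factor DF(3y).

1 1 9923/10000
2 2 2433/2500
3 3 4831/5000
4 4 9609/10000
5 5 2291/2500
6 6 9121/10000
7 7 9083/10000
DF(3y) = 4831/5000 ≈ 0.966200

step 1 [1y] zero: DF = P = 9923/10000 ≈ 0.992300
step 2 [2y] bond c/1=1/20: DF=(42859/40000 − 1/20·(0.992300))/(1+1/20) = 2433/2500 ≈ 0.973200
step 3 [3y] zero: DF = P = 4831/5000 ≈ 0.966200
step 4 [4y] bond c/1=1/80: DF=(403823/400000 − 1/80·(0.992300+0.973200+0.966200))/(1+1/80) = 9609/10000 ≈ 0.960900
step 5 [5y] swap r/1=418/24045: DF=(1 − 418/24045·(0.992300+0.973200+0.966200+0.960900))/(1+418/24045) = 2291/2500 ≈ 0.916400
step 6 [6y] swap r/1=879/57211: DF=(1 − 879/57211·(0.992300+0.973200+0.966200+0.960900+0.916400))/(1+879/57211) = 9121/10000 ≈ 0.912100
step 7 [7y] swap r/1=917/66294: DF=(1 − 917/66294·(0.992300+0.973200+0.966200+0.960900+0.916400+0.912100))/(1+917/66294) = 9083/10000 ≈ 0.908300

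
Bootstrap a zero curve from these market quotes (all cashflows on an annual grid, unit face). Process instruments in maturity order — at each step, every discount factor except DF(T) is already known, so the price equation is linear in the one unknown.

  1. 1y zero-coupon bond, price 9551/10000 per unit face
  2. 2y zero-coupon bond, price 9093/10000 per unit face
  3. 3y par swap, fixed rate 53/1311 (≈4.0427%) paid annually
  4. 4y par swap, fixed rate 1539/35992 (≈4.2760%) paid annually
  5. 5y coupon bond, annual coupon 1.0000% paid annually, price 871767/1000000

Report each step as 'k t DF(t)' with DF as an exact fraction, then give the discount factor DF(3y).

1 1 9551/10000
2 2 9093/10000
3 3 8887/10000
4 4 8461/10000
5 5 331/400
DF(3y) = 8887/10000 ≈ 0.888700

step 1 [1y] zero: DF = P = 9551/10000 ≈ 0.955100
step 2 [2y] zero: DF = P = 9093/10000 ≈ 0.909300
step 3 [3y] swap r/1=53/1311: DF=(1 − 53/1311·(0.955100+0.909300))/(1+53/1311) = 8887/10000 ≈ 0.888700
step 4 [4y] swap r/1=1539/35992: DF=(1 − 1539/35992·(0.955100+0.909300+0.888700))/(1+1539/35992) = 8461/10000 ≈ 0.846100
step 5 [5y] bond c/1=1/100: DF=(871767/1000000 − 1/100·(0.955100+0.909300+0.888700+0.846100))/(1+1/100) = 331/400 ≈ 0.827500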